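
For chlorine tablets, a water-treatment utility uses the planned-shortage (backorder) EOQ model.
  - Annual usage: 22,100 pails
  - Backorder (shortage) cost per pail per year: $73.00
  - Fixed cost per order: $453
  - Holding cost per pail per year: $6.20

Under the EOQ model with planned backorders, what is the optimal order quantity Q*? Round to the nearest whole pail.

Q* = √(2DS/H) · √((H + b)/b)
   = √(2 × 22,100 × 453 / 6.2) · √((6.2 + 73) / 73)
   = 1,797.068 × 1.0416 ≈ 1,871.83

1,872 pails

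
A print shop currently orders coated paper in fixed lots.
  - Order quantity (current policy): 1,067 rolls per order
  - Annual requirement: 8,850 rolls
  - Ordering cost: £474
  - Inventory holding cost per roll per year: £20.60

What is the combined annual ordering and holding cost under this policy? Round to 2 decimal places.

Orders/yr = 8,850/1,067 = 8.294; ordering cost = 8.294 × £474 = £3,931.49
Average inventory = 1,067/2 = 533.5; holding cost = 533.5 × £20.6 = £10,990.10
Total = £3,931.49 + £10,990.10 = £14,921.59

£14,921.59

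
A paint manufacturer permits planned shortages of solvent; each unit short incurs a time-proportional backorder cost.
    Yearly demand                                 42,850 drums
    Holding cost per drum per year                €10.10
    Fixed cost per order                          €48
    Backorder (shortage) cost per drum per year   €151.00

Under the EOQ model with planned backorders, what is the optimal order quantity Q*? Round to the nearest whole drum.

659 drums

Q* = √(2DS/H) · √((H + b)/b)
   = √(2 × 42,850 × 48 / 10.1) · √((10.1 + 151) / 151)
   = 638.191 × 1.0329 ≈ 659.19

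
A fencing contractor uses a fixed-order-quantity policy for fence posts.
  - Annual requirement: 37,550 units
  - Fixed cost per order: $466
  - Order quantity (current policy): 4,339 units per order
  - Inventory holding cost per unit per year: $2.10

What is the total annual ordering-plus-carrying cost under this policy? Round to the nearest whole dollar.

$8,589

Annual ordering cost = (D/Q)·S = (37,550/4,339) × 466 = $4,032.80
Annual holding cost  = (Q/2)·H = (4,339/2) × 2.1 = $4,555.95
Total = $4,032.80 + $4,555.95 = $8,588.75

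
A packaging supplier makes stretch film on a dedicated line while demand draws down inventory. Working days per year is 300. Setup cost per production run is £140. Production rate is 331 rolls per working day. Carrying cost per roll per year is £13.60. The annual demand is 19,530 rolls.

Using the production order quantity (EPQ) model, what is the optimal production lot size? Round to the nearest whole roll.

Daily demand d = 19,530/300 = 65.100; p = 331; 1 − d/p = 0.80332
EPQ = √(2DS / (H(1 − d/p)))
    = √(2 × 19,530 × 140 / (13.6 × 0.80332)) ≈ 707.48

707 rolls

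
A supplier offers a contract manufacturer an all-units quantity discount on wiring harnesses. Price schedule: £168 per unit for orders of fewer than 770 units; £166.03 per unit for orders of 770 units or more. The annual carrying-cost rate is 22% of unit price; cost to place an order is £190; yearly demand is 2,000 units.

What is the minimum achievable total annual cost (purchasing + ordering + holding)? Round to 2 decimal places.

H₁ = 22%×£168 = £36.9600;  H₂ = 22%×£166.03 = £36.5266
EOQ₁ = √(2×2,000×190/36.9600) = 143.40  (< 770, feasible at tier 1)
EOQ₂ = √(2×2,000×190/36.5266) = 144.25  (< 770 → use Q = 770 at tier-2 price)
TC(tier 1 (EOQ₁), Q≈143.4) = £341,299.96
TC(tier 2, Q≈770.0) = £346,616.25
Minimum at tier 1 (EOQ₁): £341,299.96

£341,299.96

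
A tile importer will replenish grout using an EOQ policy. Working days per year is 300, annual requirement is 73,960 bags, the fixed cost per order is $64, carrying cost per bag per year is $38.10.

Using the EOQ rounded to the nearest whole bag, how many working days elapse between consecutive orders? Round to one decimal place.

2.0 days

Optimal lot size Q* = (2 × 73,960 × $64 / $38.1)^½ ≈ 498.47 → Q = 498 bags
Days between orders = 300 / (D/Q) = 300 / 148.514 ≈ 2.020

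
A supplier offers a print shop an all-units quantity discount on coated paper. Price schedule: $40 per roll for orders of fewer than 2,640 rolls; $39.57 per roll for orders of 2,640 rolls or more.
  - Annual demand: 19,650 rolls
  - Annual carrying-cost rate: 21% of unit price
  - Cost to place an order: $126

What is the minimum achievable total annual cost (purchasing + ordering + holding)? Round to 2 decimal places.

$789,457.14

H₁ = 21%×$40 = $8.4000;  H₂ = 21%×$39.57 = $8.3097
EOQ₁ = √(2×19,650×126/8.4000) = 767.79  (< 2,640, feasible at tier 1)
EOQ₂ = √(2×19,650×126/8.3097) = 771.95  (< 2,640 → use Q = 2,640 at tier-2 price)
TC(tier 1 (EOQ₁), Q≈767.8) = $792,449.43
TC(tier 2, Q≈2,640.0) = $789,457.14
Minimum at tier 2: $789,457.14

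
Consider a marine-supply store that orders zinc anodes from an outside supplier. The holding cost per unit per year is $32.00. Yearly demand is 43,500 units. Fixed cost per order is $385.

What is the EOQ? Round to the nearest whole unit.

1,023 units

Q* = √(2·D·S / H) = √(2·43,500·385 / 32) = √1,046,718.8 ≈ 1,023.09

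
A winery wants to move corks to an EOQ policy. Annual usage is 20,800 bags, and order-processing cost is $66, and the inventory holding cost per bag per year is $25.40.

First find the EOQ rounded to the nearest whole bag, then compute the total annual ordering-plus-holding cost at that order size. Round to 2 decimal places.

$8,350.94

Q* = √(2·D·S / H) = √(2·20,800·66 / 25.4) = √108,094.5 ≈ 328.78 → Q = 329 bags
Orders/yr = 20,800/329 = 63.222; ordering cost = 63.222 × $66 = $4,172.64
Average inventory = 329/2 = 164.5; holding cost = 164.5 × $25.4 = $4,178.30
Total = $4,172.64 + $4,178.30 = $8,350.94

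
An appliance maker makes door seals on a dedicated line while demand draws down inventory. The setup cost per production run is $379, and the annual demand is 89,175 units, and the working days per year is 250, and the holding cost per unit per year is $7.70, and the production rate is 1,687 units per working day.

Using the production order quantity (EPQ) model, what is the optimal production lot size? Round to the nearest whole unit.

Daily demand d = 89,175/250 = 356.700; p = 1687; 1 − d/p = 0.78856
EPQ = √(2DS / (H(1 − d/p)))
    = √(2 × 89,175 × 379 / (7.7 × 0.78856)) ≈ 3,336.52

3,337 units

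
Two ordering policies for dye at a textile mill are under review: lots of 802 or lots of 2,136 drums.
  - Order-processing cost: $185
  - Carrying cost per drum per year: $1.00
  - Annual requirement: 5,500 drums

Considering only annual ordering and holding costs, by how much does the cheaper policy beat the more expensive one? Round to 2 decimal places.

$125.35

Annual cost at Q: ordering D·S/Q plus holding Q·H/2.
TC(802) = (5,500/802)×185 + (802/2)×1 = $1,669.70
TC(2,136) = (5,500/2,136)×185 + (2,136/2)×1 = $1,544.36
|ΔTC| = |$1,669.70 − $1,544.36| = $125.35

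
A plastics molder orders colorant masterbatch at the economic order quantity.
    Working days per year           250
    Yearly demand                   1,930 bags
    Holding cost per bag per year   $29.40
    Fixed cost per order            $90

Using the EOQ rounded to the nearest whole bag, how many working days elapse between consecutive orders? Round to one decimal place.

14.1 days

Q* = √(2·D·S / H) = √(2·1,930·90 / 29.4) = √11,816.3 ≈ 108.70 → Q = 109 bags
Days between orders = 250 / (D/Q) = 250 / 17.706 ≈ 14.119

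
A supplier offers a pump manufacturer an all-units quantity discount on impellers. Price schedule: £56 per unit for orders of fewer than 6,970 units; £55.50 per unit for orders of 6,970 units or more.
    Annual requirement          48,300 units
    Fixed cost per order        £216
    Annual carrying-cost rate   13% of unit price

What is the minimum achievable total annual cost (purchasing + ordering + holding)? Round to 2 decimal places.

£2,707,291.09

H₁ = 13%×£56 = £7.2800;  H₂ = 13%×£55.50 = £7.2150
EOQ₁ = √(2×48,300×216/7.2800) = 1,692.97  (< 6,970, feasible at tier 1)
EOQ₂ = √(2×48,300×216/7.2150) = 1,700.58  (< 6,970 → use Q = 6,970 at tier-2 price)
TC(tier 1 (EOQ₁), Q≈1,693.0) = £2,717,124.84
TC(tier 2, Q≈6,970.0) = £2,707,291.09
Minimum at tier 2: £2,707,291.09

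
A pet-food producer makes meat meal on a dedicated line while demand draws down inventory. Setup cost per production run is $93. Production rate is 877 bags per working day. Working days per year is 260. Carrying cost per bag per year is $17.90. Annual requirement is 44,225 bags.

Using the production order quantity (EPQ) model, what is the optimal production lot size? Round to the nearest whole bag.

d = 44,225/260 = 170.0962 bags/day;  effective holding cost H(1 − d/p) = 17.9·(1 − 170.0962/877) = 14.42825
Q* = √(2DS / H_eff) = √(2·44,225·93 / 14.42825) ≈ 755.06

755 bags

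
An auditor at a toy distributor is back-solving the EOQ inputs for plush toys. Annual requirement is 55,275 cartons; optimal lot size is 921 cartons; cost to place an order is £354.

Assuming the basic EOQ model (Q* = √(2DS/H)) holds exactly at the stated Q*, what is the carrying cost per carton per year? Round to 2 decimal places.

Since Q* = (2DS/H)^½, squaring gives Q*²·H = 2DS.
H = 2DS / Q² = 2 × 55,275 × 354 / 921² = 46.1363

£46.14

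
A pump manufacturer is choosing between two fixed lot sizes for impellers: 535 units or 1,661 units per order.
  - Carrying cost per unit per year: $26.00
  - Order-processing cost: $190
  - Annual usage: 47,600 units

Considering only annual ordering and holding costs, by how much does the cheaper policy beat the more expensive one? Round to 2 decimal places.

$3,178.24

For each Q, cost = (D/Q)·S + (Q/2)·H.
TC(535) = (47,600/535)×190 + (535/2)×26 = $23,859.67
TC(1,661) = (47,600/1,661)×190 + (1,661/2)×26 = $27,037.91
|ΔTC| = |$23,859.67 − $27,037.91| = $3,178.24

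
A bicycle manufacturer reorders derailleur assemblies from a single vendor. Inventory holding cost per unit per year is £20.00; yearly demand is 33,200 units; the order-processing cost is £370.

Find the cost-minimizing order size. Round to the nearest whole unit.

1,108 units

Q* = √(2·D·S / H) = √(2·33,200·370 / 20) = √1,228,400.0 ≈ 1,108.33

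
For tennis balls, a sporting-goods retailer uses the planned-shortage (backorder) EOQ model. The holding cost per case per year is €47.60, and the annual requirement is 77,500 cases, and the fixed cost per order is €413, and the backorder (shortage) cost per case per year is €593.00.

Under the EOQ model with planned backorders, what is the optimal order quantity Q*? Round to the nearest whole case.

1,205 cases

Basic EOQ = √(2·77,500·413/47.6) = 1,159.678
Backorder adjustment √((H+b)/b) = √((47.6+593)/593) = 1.0394
Q* = 1,159.678 × 1.0394 ≈ 1,205.32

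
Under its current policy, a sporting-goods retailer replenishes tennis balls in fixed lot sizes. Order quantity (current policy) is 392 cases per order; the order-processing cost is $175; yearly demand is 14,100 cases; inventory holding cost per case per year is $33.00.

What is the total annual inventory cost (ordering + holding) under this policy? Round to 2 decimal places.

Annual ordering cost = (D/Q)·S = (14,100/392) × 175 = $6,294.64
Annual holding cost  = (Q/2)·H = (392/2) × 33 = $6,468.00
Total = $6,294.64 + $6,468.00 = $12,762.64

$12,762.64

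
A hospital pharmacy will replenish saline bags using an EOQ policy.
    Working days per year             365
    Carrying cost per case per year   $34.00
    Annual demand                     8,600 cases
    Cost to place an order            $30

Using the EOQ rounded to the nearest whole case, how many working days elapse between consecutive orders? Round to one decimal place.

EOQ = √(2DS/H) = √(2 × 8,600 × 30 / 34)
    = √(15,176.47) ≈ 123.19 → Q = 123 cases
Cycle time = (working days × Q)/D = (365 × 123) / 8,600 = 5.220 days

5.2 days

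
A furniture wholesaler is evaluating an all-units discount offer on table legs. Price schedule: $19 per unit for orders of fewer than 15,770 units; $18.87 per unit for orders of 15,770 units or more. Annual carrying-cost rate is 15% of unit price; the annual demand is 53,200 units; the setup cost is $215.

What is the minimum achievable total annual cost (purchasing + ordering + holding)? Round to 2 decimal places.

H₁ = 15%×$19 = $2.8500;  H₂ = 15%×$18.87 = $2.8305
EOQ₁ = √(2×53,200×215/2.8500) = 2,833.14  (< 15,770, feasible at tier 1)
EOQ₂ = √(2×53,200×215/2.8305) = 2,842.88  (< 15,770 → use Q = 15,770 at tier-2 price)
TC(tier 1 (EOQ₁), Q≈2,833.1) = $1,018,874.44
TC(tier 2, Q≈15,770.0) = $1,026,927.79
Minimum at tier 1 (EOQ₁): $1,018,874.44

$1,018,874.44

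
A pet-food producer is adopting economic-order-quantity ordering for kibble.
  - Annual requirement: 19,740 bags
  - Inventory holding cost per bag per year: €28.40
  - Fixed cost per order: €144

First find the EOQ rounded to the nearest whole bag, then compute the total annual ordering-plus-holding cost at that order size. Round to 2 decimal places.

€12,706.59

2DS/H = 2·19,740·144/28.4 = 200,180.28
EOQ = √200,180.28 ≈ 447.42 → Q = 447 bags
Ordering: D/Q × S = 19,740/447 × €144 = €6,359.19
Holding:  Q/2 × H = 447/2 × €28.4 = €6,347.40
Total = €6,359.19 + €6,347.40 = €12,706.59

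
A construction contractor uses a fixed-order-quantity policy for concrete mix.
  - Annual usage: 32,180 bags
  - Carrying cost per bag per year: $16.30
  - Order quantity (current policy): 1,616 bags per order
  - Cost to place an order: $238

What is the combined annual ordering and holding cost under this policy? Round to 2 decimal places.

Orders/yr = 32,180/1,616 = 19.913; ordering cost = 19.913 × $238 = $4,739.38
Average inventory = 1,616/2 = 808; holding cost = 808 × $16.3 = $13,170.40
Total = $4,739.38 + $13,170.40 = $17,909.78

$17,909.78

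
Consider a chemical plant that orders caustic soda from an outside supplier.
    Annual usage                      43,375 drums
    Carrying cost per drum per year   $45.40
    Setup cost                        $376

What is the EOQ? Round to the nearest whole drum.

Optimal lot size Q* = (2 × 43,375 × $376 / $45.4)^½ ≈ 847.62

848 drums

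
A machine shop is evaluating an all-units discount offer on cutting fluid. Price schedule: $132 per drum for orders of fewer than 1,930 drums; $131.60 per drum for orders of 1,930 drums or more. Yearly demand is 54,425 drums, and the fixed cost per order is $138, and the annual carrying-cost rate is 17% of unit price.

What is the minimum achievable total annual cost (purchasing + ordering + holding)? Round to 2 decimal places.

$7,187,810.51

H₁ = 17%×$132 = $22.4400;  H₂ = 17%×$131.60 = $22.3720
EOQ₁ = √(2×54,425×138/22.4400) = 818.17  (< 1,930, feasible at tier 1)
EOQ₂ = √(2×54,425×138/22.3720) = 819.41  (< 1,930 → use Q = 1,930 at tier-2 price)
TC(tier 1 (EOQ₁), Q≈818.2) = $7,202,459.68
TC(tier 2, Q≈1,930.0) = $7,187,810.51
Minimum at tier 2: $7,187,810.51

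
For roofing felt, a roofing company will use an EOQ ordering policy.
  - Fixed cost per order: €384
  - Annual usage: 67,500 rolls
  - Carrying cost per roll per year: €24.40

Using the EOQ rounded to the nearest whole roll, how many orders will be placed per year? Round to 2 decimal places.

Optimal lot size Q* = (2 × 67,500 × €384 / €24.4)^½ ≈ 1,457.60 → Q = 1,458
N = D/Q = 67,500/1,458 ≈ 46.296 orders/yr

46.30 orders per year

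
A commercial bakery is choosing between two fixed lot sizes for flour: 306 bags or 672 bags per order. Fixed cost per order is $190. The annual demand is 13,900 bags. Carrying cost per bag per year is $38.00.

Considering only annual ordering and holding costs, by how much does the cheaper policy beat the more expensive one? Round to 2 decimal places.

$2,253.34

Annual cost at Q: ordering D·S/Q plus holding Q·H/2.
TC(306) = (13,900/306)×190 + (306/2)×38 = $14,444.72
TC(672) = (13,900/672)×190 + (672/2)×38 = $16,698.06
|ΔTC| = |$14,444.72 − $16,698.06| = $2,253.34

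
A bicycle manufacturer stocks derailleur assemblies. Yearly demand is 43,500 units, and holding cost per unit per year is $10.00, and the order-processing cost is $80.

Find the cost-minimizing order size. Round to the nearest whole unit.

2DS/H = 2·43,500·80/10 = 696,000.00
EOQ = √696,000.00 ≈ 834.27

834 units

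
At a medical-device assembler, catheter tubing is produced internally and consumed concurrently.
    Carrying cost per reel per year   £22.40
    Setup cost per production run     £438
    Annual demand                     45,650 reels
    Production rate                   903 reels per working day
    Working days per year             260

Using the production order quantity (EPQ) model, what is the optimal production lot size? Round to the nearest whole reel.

1,489 reels

d = 45,650/260 = 175.5769 reels/day;  effective holding cost H(1 − d/p) = 22.4·(1 − 175.5769/903) = 18.04460
Q* = √(2DS / H_eff) = √(2·45,650·438 / 18.04460) ≈ 1,488.67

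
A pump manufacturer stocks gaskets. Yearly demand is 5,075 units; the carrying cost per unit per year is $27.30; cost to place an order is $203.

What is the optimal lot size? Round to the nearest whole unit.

275 units

Optimal lot size Q* = (2 × 5,075 × $203 / $27.3)^½ ≈ 274.73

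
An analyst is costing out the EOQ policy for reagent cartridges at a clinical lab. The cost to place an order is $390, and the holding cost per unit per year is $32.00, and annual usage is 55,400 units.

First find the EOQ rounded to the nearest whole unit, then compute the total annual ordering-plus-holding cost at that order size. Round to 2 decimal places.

Q* = √(2·D·S / H) = √(2·55,400·390 / 32) = √1,350,375.0 ≈ 1,162.06 → Q = 1,162 units
Annual ordering cost = (D/Q)·S = (55,400/1,162) × 390 = $18,593.80
Annual holding cost  = (Q/2)·H = (1,162/2) × 32 = $18,592.00
Total = $18,593.80 + $18,592.00 = $37,185.80

$37,185.80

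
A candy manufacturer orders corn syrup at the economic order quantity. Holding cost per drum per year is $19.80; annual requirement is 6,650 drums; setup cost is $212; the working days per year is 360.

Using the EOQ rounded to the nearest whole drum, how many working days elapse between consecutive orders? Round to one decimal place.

20.4 days

Optimal lot size Q* = (2 × 6,650 × $212 / $19.8)^½ ≈ 377.36 → Q = 377 drums
T = Q/D × 360 days = 377/6,650 × 360 = 20.409 days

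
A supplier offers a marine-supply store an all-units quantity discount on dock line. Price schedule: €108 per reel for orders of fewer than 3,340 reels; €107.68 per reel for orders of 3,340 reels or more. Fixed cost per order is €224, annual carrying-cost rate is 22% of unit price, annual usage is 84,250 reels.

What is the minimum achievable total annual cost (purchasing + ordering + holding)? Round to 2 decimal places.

€9,117,251.93

H₁ = 22%×€108 = €23.7600;  H₂ = 22%×€107.68 = €23.6896
EOQ₁ = √(2×84,250×224/23.7600) = 1,260.38  (< 3,340, feasible at tier 1)
EOQ₂ = √(2×84,250×224/23.6896) = 1,262.25  (< 3,340 → use Q = 3,340 at tier-2 price)
TC(tier 1 (EOQ₁), Q≈1,260.4) = €9,128,946.58
TC(tier 2, Q≈3,340.0) = €9,117,251.93
Minimum at tier 2: €9,117,251.93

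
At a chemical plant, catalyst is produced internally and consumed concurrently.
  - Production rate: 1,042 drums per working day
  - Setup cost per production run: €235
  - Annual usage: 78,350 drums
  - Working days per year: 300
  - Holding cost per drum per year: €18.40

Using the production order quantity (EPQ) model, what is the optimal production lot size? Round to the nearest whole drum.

d = 78,350/300 = 261.1667 drums/day;  effective holding cost H(1 − d/p) = 18.4·(1 − 261.1667/1042) = 13.78823
Q* = √(2DS / H_eff) = √(2·78,350·235 / 13.78823) ≈ 1,634.23

1,634 drums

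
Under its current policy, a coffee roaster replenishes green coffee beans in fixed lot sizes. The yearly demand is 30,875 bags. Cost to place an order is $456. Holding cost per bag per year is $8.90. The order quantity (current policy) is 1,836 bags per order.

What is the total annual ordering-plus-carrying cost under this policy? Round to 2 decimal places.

Orders/yr = 30,875/1,836 = 16.816; ordering cost = 16.816 × $456 = $7,668.30
Average inventory = 1,836/2 = 918; holding cost = 918 × $8.9 = $8,170.20
Total = $7,668.30 + $8,170.20 = $15,838.50

$15,838.50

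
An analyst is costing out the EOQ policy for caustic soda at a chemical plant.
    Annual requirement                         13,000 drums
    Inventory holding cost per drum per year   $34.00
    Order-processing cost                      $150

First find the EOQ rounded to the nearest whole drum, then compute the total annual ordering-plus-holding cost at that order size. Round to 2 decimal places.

$11,515.21

EOQ = √(2DS/H) = √(2 × 13,000 × 150 / 34)
    = √(114,705.88) ≈ 338.68 → Q = 339 drums
Annual ordering cost = (D/Q)·S = (13,000/339) × 150 = $5,752.21
Annual holding cost  = (Q/2)·H = (339/2) × 34 = $5,763.00
Total = $5,752.21 + $5,763.00 = $11,515.21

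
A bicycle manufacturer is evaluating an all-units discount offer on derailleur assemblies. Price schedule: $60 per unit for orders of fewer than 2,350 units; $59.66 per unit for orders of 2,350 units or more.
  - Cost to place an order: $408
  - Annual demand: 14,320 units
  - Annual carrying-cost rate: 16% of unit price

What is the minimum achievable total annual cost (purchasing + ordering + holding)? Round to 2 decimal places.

$868,033.48

H₁ = 16%×$60 = $9.6000;  H₂ = 16%×$59.66 = $9.5456
EOQ₁ = √(2×14,320×408/9.6000) = 1,103.27  (< 2,350, feasible at tier 1)
EOQ₂ = √(2×14,320×408/9.5456) = 1,106.41  (< 2,350 → use Q = 2,350 at tier-2 price)
TC(tier 1 (EOQ₁), Q≈1,103.3) = $869,791.37
TC(tier 2, Q≈2,350.0) = $868,033.48
Minimum at tier 2: $868,033.48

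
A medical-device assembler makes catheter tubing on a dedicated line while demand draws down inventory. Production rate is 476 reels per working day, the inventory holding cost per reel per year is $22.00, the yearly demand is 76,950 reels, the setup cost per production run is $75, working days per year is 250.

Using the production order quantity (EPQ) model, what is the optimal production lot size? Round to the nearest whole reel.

d = 76,950/250 = 307.8000 reels/day;  effective holding cost H(1 − d/p) = 22·(1 − 307.8000/476) = 7.77395
Q* = √(2DS / H_eff) = √(2·76,950·75 / 7.77395) ≈ 1,218.51

1,219 reels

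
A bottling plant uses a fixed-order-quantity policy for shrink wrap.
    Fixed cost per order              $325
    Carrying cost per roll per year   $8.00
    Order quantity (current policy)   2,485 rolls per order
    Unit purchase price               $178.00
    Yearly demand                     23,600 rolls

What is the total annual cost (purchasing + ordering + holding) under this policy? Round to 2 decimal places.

Orders/yr = 23,600/2,485 = 9.497; ordering cost = 9.497 × $325 = $3,086.52
Average inventory = 2,485/2 = 1242.5; holding cost = 1242.5 × $8 = $9,940.00
Purchase cost = D·C = 23,600 × 178 = $4,200,800.00
Total = $3,086.52 + $9,940.00 + $4,200,800.00 = $4,213,826.52

$4,213,826.52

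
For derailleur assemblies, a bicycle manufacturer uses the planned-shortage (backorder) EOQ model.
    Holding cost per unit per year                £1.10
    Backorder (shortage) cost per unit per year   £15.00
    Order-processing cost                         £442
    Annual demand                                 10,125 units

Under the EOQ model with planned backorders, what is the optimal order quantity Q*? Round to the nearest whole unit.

Q* = √(2DS/H) · √((H + b)/b)
   = √(2 × 10,125 × 442 / 1.1) · √((1.1 + 15) / 15)
   = 2,852.511 × 1.0360 ≈ 2,955.25

2,955 units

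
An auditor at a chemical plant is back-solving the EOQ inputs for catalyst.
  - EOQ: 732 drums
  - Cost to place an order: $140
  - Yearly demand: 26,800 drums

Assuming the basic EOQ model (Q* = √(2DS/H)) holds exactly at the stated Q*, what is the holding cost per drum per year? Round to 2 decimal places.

EOQ relation: Q² = 2DS/H, so rearrange for the unknown.
H = 2DS / Q² = 2 × 26,800 × 140 / 732² = 14.0046

$14.00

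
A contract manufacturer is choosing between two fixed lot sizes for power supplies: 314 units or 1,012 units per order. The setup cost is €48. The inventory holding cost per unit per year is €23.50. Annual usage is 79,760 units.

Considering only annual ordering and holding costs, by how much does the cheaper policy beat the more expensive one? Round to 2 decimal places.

Annual cost at Q: ordering D·S/Q plus holding Q·H/2.
TC(314) = (79,760/314)×48 + (314/2)×23.5 = €15,882.11
TC(1,012) = (79,760/1,012)×48 + (1,012/2)×23.5 = €15,674.08
Cheaper: Q = 1,012.  Difference = €208.03

€208.03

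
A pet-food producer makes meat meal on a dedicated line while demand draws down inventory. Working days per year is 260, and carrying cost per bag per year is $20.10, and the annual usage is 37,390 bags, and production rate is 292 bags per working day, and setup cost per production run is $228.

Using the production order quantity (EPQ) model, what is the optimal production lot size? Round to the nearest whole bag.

1,293 bags

Daily demand d = 37,390/260 = 143.808; p = 292; 1 − d/p = 0.50751
EPQ = √(2DS / (H(1 − d/p)))
    = √(2 × 37,390 × 228 / (20.1 × 0.50751)) ≈ 1,292.83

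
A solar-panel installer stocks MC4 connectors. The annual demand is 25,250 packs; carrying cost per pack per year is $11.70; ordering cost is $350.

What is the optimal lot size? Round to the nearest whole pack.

1,229 packs

Optimal lot size Q* = (2 × 25,250 × $350 / $11.7)^½ ≈ 1,229.10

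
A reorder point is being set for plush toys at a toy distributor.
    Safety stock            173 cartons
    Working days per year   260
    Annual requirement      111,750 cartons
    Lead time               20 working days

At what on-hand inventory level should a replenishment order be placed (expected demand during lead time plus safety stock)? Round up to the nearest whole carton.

Daily demand d = 111,750 / 260 = 429.808 cartons/day
Demand during lead time = 429.808 × 20 = 8,596.15
Reorder point = 8,596.15 + 173 = 8,769.15 → round up

8,770 cartons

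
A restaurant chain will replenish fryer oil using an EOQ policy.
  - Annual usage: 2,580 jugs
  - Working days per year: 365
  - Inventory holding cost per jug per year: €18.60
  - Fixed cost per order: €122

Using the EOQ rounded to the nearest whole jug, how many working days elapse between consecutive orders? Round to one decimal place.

Optimal lot size Q* = (2 × 2,580 × €122 / €18.6)^½ ≈ 183.97 → Q = 184 jugs
Days between orders = 365 / (D/Q) = 365 / 14.022 ≈ 26.031

26.0 days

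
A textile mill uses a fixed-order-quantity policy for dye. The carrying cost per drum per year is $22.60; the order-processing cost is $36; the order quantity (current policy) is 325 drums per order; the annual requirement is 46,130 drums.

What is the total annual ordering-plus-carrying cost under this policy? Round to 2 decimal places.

Ordering: D/Q × S = 46,130/325 × $36 = $5,109.78
Holding:  Q/2 × H = 325/2 × $22.6 = $3,672.50
Total = $5,109.78 + $3,672.50 = $8,782.28

$8,782.28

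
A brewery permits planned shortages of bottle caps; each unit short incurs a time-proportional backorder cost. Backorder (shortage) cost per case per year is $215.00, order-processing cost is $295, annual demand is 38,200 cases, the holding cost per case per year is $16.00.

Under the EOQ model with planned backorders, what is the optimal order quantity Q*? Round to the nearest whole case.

Basic EOQ = √(2·38,200·295/16) = 1,186.855
Backorder adjustment √((H+b)/b) = √((16+215)/215) = 1.0365
Q* = 1,186.855 × 1.0365 ≈ 1,230.22

1,230 cases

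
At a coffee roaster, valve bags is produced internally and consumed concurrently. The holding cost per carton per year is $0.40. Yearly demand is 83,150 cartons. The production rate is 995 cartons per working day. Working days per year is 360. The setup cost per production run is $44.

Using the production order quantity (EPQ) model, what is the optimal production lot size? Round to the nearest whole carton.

4,881 cartons

d = 83,150/360 = 230.9722 cartons/day;  effective holding cost H(1 − d/p) = 0.4·(1 − 230.9722/995) = 0.30715
Q* = √(2DS / H_eff) = √(2·83,150·44 / 0.30715) ≈ 4,880.89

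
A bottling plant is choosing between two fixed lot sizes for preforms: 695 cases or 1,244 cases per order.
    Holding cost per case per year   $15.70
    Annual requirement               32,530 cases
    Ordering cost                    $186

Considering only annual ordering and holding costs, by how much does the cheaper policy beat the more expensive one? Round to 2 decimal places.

TC(Q) = (D/Q)S + (Q/2)H
TC(695) = (32,530/695)×186 + (695/2)×15.7 = $14,161.62
TC(1,244) = (32,530/1,244)×186 + (1,244/2)×15.7 = $14,629.21
Lots of 695 are cheaper by $467.59.

$467.59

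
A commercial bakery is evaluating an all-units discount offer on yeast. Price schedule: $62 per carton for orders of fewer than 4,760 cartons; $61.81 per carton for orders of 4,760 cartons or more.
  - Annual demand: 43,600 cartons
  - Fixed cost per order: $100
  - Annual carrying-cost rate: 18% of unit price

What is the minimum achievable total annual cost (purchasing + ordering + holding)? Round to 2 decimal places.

$2,713,064.85

H₁ = 18%×$62 = $11.1600;  H₂ = 18%×$61.81 = $11.1258
EOQ₁ = √(2×43,600×100/11.1600) = 883.95  (< 4,760, feasible at tier 1)
EOQ₂ = √(2×43,600×100/11.1258) = 885.30  (< 4,760 → use Q = 4,760 at tier-2 price)
TC(tier 1 (EOQ₁), Q≈883.9) = $2,713,064.85
TC(tier 2, Q≈4,760.0) = $2,722,311.37
Minimum at tier 1 (EOQ₁): $2,713,064.85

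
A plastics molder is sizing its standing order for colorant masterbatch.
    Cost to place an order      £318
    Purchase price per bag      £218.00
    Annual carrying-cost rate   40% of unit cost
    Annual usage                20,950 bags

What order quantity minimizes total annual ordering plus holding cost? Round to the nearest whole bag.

Holding cost per bag per year: H = 40% × £218 = £87.2000
EOQ = √(2DS/H) = √(2 × 20,950 × 318 / 87.2)
    = √(152,800.46) ≈ 390.90

391 bags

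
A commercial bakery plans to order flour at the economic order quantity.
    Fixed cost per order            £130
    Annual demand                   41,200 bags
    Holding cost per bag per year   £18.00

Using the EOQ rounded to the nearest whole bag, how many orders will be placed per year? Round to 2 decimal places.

53.44 orders per year

EOQ = √(2DS/H) = √(2 × 41,200 × 130 / 18)
    = √(595,111.11) ≈ 771.43 → Q = 771
Orders per year = D/Q = 41,200 / 771 = 53.437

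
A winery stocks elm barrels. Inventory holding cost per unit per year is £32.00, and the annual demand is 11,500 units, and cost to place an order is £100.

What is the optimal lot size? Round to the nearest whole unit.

268 units

EOQ = √(2DS/H) = √(2 × 11,500 × 100 / 32)
    = √(71,875.00) ≈ 268.10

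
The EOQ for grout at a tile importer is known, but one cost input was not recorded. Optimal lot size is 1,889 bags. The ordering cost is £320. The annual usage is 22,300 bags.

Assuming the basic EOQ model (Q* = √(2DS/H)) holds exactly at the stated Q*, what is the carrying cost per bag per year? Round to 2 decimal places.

£4.00

From Q* = √(2DS/H) ⇒ Q*² = 2DS/H.
H = 2DS / Q² = 2 × 22,300 × 320 / 1,889² = 3.9996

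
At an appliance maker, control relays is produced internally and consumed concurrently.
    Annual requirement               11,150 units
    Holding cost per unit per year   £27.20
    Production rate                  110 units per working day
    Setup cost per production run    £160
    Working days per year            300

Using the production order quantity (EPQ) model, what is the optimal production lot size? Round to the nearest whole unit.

445 units

d = 11,150/300 = 37.1667 units/day;  effective holding cost H(1 − d/p) = 27.2·(1 − 37.1667/110) = 18.00970
Q* = √(2DS / H_eff) = √(2·11,150·160 / 18.00970) ≈ 445.10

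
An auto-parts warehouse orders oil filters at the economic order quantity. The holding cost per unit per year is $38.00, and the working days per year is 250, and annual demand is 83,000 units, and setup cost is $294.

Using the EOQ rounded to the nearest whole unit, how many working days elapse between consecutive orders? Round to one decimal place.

2DS/H = 2·83,000·294/38 = 1,284,315.79
EOQ = √1,284,315.79 ≈ 1,133.28 → Q = 1,133 units
Days between orders = 250 / (D/Q) = 250 / 73.257 ≈ 3.413

3.4 days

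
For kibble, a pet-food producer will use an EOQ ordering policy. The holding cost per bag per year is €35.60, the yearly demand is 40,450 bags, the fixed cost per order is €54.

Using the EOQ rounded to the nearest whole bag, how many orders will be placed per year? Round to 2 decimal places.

Optimal lot size Q* = (2 × 40,450 × €54 / €35.6)^½ ≈ 350.30 → Q = 350
Orders per year = D/Q = 40,450 / 350 = 115.571

115.57 orders per year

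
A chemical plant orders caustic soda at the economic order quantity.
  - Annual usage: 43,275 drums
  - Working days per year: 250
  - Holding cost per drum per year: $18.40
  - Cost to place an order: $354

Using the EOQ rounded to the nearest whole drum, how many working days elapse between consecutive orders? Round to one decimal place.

7.5 days

EOQ = √(2DS/H) = √(2 × 43,275 × 354 / 18.4)
    = √(1,665,146.74) ≈ 1,290.41 → Q = 1,290 drums
T = Q/D × 250 days = 1,290/43,275 × 250 = 7.452 days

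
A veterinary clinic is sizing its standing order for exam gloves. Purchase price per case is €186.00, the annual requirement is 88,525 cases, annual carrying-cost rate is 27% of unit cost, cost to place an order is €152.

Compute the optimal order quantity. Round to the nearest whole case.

732 cases

Holding cost per case per year: H = 27% × €186 = €50.2200
Q* = √(2·D·S / H) = √(2·88,525·152 / 50.22) = √535,874.2 ≈ 732.03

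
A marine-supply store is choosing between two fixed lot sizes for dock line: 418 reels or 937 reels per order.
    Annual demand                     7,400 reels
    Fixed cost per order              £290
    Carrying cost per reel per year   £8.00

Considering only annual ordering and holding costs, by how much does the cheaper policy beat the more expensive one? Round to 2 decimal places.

For each Q, cost = (D/Q)·S + (Q/2)·H.
TC(418) = (7,400/418)×290 + (418/2)×8 = £6,805.97
TC(937) = (7,400/937)×290 + (937/2)×8 = £6,038.29
Lots of 937 are cheaper by £767.68.

£767.68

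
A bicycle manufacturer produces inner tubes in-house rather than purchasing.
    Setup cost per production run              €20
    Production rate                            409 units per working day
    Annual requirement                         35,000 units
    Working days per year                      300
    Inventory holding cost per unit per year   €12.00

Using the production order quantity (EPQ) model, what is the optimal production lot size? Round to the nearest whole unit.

Daily demand d = 35,000/300 = 116.667; p = 409; 1 − d/p = 0.71475
EPQ = √(2DS / (H(1 − d/p)))
    = √(2 × 35,000 × 20 / (12 × 0.71475)) ≈ 404.01

404 units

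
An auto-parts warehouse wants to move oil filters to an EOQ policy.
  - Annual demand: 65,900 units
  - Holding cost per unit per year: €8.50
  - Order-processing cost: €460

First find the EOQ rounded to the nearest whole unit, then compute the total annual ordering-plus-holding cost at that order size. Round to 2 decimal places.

EOQ = √(2DS/H) = √(2 × 65,900 × 460 / 8.5)
    = √(7,132,705.88) ≈ 2,670.71 → Q = 2,671 units
Orders/yr = 65,900/2,671 = 24.672; ordering cost = 24.672 × €460 = €11,349.31
Average inventory = 2,671/2 = 1335.5; holding cost = 1335.5 × €8.5 = €11,351.75
Total = €11,349.31 + €11,351.75 = €22,701.06

€22,701.06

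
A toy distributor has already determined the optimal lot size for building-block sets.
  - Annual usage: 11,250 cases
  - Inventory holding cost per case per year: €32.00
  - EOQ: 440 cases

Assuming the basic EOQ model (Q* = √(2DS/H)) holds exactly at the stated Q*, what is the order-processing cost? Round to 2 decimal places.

Since Q* = (2DS/H)^½, squaring gives Q*²·H = 2DS.
S = Q²H / (2D) = 440² × 32 / (2 × 11,250) = 275.3422

€275.34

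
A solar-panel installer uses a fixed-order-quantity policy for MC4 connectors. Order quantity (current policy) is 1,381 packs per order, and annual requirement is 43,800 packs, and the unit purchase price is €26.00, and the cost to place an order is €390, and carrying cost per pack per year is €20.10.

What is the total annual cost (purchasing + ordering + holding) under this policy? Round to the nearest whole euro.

€1,165,048

Ordering: D/Q × S = 43,800/1,381 × €390 = €12,369.30
Holding:  Q/2 × H = 1,381/2 × €20.1 = €13,879.05
Purchase cost = D·C = 43,800 × 26 = €1,138,800.00
Total = €12,369.30 + €13,879.05 + €1,138,800.00 = €1,165,048.35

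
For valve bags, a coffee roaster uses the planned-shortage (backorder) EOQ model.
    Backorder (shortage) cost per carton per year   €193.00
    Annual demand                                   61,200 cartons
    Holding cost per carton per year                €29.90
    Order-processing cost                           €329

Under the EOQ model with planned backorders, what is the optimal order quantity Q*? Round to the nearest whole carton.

Basic EOQ = √(2·61,200·329/29.9) = 1,160.521
Backorder adjustment √((H+b)/b) = √((29.9+193)/193) = 1.0747
Q* = 1,160.521 × 1.0747 ≈ 1,247.18

1,247 cartons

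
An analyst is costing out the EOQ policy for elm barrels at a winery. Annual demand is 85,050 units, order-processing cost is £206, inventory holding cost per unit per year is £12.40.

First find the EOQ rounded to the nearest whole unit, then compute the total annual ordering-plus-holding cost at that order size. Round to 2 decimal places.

£20,844.75

Q* = √(2·D·S / H) = √(2·85,050·206 / 12.4) = √2,825,854.8 ≈ 1,681.03 → Q = 1,681 units
Annual ordering cost = (D/Q)·S = (85,050/1,681) × 206 = £10,422.55
Annual holding cost  = (Q/2)·H = (1,681/2) × 12.4 = £10,422.20
Total = £10,422.55 + £10,422.20 = £20,844.75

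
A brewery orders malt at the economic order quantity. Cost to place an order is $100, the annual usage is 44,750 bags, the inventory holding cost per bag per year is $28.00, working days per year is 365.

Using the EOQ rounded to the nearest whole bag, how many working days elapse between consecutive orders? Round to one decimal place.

4.6 days

2DS/H = 2·44,750·100/28 = 319,642.86
EOQ = √319,642.86 ≈ 565.37 → Q = 565 bags
T = Q/D × 365 days = 565/44,750 × 365 = 4.608 days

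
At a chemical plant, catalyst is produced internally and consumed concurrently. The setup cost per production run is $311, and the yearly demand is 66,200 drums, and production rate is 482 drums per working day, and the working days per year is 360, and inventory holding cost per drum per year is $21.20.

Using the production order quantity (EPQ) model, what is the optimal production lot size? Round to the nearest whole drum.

1,772 drums

Daily demand d = 66,200/360 = 183.889; p = 482; 1 − d/p = 0.61849
EPQ = √(2DS / (H(1 − d/p)))
    = √(2 × 66,200 × 311 / (21.2 × 0.61849)) ≈ 1,772.11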